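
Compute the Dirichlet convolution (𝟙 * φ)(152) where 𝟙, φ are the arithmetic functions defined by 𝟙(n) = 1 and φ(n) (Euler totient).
(𝟙 * φ)(152) = 152

Divisors of 152: [1, 2, 4, 8, 19, 38, 76, 152]. For each d | 152:
  d = 1: 𝟙(1) · φ(152/1) = 1 · 72 = 72
  d = 2: 𝟙(2) · φ(152/2) = 1 · 36 = 36
  d = 4: 𝟙(4) · φ(152/4) = 1 · 18 = 18
  d = 8: 𝟙(8) · φ(152/8) = 1 · 18 = 18
  d = 19: 𝟙(19) · φ(152/19) = 1 · 4 = 4
  d = 38: 𝟙(38) · φ(152/38) = 1 · 2 = 2
  d = 76: 𝟙(76) · φ(152/76) = 1 · 1 = 1
  d = 152: 𝟙(152) · φ(152/152) = 1 · 1 = 1
Summing: (𝟙 * φ)(152) = 72 + 36 + 18 + 18 + 4 + 2 + 1 + 1 = 152.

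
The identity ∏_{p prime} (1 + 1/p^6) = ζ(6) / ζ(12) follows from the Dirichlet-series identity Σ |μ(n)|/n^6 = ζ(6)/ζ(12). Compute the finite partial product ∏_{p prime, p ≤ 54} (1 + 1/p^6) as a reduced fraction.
∏ = 360549358903447598496102606972302575686854635195266223026920975630213276302501208168000000/354490140797970318435085924328566932610522860437094896232244152761372626351680260596056897

The primes p ≤ 54 are [2, 3, 5, 7, 11, 13, 17, 19, 23, 29, 31, 37, 41, 43, 47, 53]. For each, (1 + 1/p^6) = (p^6 + 1)/p^6. Multiplying these fractions over p ∈ [2, 3, 5, 7, 11, 13, 17, 19, 23, 29, 31, 37, 41, 43, 47, 53] gives 360549358903447598496102606972302575686854635195266223026920975630213276302501208168000000/354490140797970318435085924328566932610522860437094896232244152761372626351680260596056897. (In the limit P → ∞ this tends to ζ(6)/ζ(12).)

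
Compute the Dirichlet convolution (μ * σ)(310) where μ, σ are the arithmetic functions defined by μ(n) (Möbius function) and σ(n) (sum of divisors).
(μ * σ)(310) = 310

Divisors of 310: [1, 2, 5, 10, 31, 62, 155, 310]. For each d | 310:
  d = 1: μ(1) · σ(310/1) = 1 · 576 = 576
  d = 2: μ(2) · σ(310/2) = -1 · 192 = -192
  d = 5: μ(5) · σ(310/5) = -1 · 96 = -96
  d = 10: μ(10) · σ(310/10) = 1 · 32 = 32
  d = 31: μ(31) · σ(310/31) = -1 · 18 = -18
  d = 62: μ(62) · σ(310/62) = 1 · 6 = 6
  d = 155: μ(155) · σ(310/155) = 1 · 3 = 3
  d = 310: μ(310) · σ(310/310) = -1 · 1 = -1
Summing: (μ * σ)(310) = 576 + -192 + -96 + 32 + -18 + 6 + 3 + -1 = 310.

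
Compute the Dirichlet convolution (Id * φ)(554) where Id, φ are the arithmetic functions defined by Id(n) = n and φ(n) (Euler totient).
(Id * φ)(554) = 1659

Divisors of 554: [1, 2, 277, 554]. For each d | 554:
  d = 1: Id(1) · φ(554/1) = 1 · 276 = 276
  d = 2: Id(2) · φ(554/2) = 2 · 276 = 552
  d = 277: Id(277) · φ(554/277) = 277 · 1 = 277
  d = 554: Id(554) · φ(554/554) = 554 · 1 = 554
Summing: (Id * φ)(554) = 276 + 552 + 277 + 554 = 1659.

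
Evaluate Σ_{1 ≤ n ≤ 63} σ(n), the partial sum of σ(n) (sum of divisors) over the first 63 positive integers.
Σ_{n ≤ 63} σ(n) = 3276

Compute σ(n) for each 1 ≤ n ≤ 63: σ(1) = 1, σ(2) = 3, σ(3) = 4, σ(4) = 7, σ(5) = 6, σ(6) = 12, σ(7) = 8, σ(8) = 15, σ(9) = 13, σ(10) = 18, σ(11) = 12, σ(12) = 28, σ(13) = 14, σ(14) = 24, σ(15) = 24, σ(16) = 31, σ(17) = 18, σ(18) = 39, σ(19) = 20, σ(20) = 42, σ(21) = 32, σ(22) = 36, σ(23) = 24, σ(24) = 60, σ(25) = 31, σ(26) = 42, σ(27) = 40, σ(28) = 56, σ(29) = 30, σ(30) = 72, σ(31) = 32, σ(32) = 63, σ(33) = 48, σ(34) = 54, σ(35) = 48, σ(36) = 91, σ(37) = 38, σ(38) = 60, σ(39) = 56, σ(40) = 90, σ(41) = 42, σ(42) = 96, σ(43) = 44, σ(44) = 84, σ(45) = 78, σ(46) = 72, σ(47) = 48, σ(48) = 124, σ(49) = 57, σ(50) = 93, σ(51) = 72, σ(52) = 98, σ(53) = 54, σ(54) = 120, σ(55) = 72, σ(56) = 120, σ(57) = 80, σ(58) = 90, σ(59) = 60, σ(60) = 168, σ(61) = 62, σ(62) = 96, σ(63) = 104. Summing all 63 values: 3276. (Average order: Σ_{n ≤ x} σ(n) ~ (π²/12) x². For x = 63, (π²/12)·63² ≈ 3264.37.)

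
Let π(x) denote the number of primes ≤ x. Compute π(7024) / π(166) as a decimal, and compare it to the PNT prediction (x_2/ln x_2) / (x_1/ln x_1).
π(7024)/π(166) = 903/38 ≈ 23.7632;  PNT prediction ≈ 24.4217.

π(166) = 38 and π(7024) = 903, so π(7024)/π(166) ≈ 23.7632. The PNT-predicted ratio is (7024/ln(7024)) / (166/ln(166)) ≈ 24.4217. The two agree to within a few percent, as expected.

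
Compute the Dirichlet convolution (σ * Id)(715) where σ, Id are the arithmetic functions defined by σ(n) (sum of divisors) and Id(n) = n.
(σ * Id)(715) = 6831

Divisors of 715: [1, 5, 11, 13, 55, 65, 143, 715]. For each d | 715:
  d = 1: σ(1) · Id(715/1) = 1 · 715 = 715
  d = 5: σ(5) · Id(715/5) = 6 · 143 = 858
  d = 11: σ(11) · Id(715/11) = 12 · 65 = 780
  d = 13: σ(13) · Id(715/13) = 14 · 55 = 770
  d = 55: σ(55) · Id(715/55) = 72 · 13 = 936
  d = 65: σ(65) · Id(715/65) = 84 · 11 = 924
  d = 143: σ(143) · Id(715/143) = 168 · 5 = 840
  d = 715: σ(715) · Id(715/715) = 1008 · 1 = 1008
Summing: (σ * Id)(715) = 715 + 858 + 780 + 770 + 936 + 924 + 840 + 1008 = 6831.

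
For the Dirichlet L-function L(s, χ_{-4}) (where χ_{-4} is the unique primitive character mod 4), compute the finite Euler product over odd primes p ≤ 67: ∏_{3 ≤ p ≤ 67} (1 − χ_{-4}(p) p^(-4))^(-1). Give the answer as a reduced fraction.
∏ = 1651066280281380138536686837541579766361280941939967829361597654494040671703/1669523570694536178861740034086625672835197425049896317943747132528787456000

The odd primes p ≤ 67 are [3, 5, 7, 11, 13, 17, 19, 23, 29, 31, 37, 41, 43, 47, 53, 59, 61, 67]. For each, χ(p) = 1 if p ≡ 1 mod 4, χ(p) = −1 if p ≡ 3 mod 4. Taking (1 − χ(p)/p^4)^(-1) = p^4/(p^4 − χ(p)): (1 − (-1)/3^4)^(-1) · (1 − (1)/5^4)^(-1) · (1 − (-1)/7^4)^(-1) · (1 − (-1)/11^4)^(-1) · (1 − (1)/13^4)^(-1) · (1 − (1)/17^4)^(-1) · (1 − (-1)/19^4)^(-1) · (1 − (-1)/23^4)^(-1) · (1 − (1)/29^4)^(-1) · (1 − (-1)/31^4)^(-1) · (1 − (1)/37^4)^(-1) · (1 − (1)/41^4)^(-1) · (1 − (-1)/43^4)^(-1) · (1 − (-1)/47^4)^(-1) · (1 − (1)/53^4)^(-1) · (1 − (-1)/59^4)^(-1) · (1 − (1)/61^4)^(-1) · (1 − (-1)/67^4)^(-1) = 1651066280281380138536686837541579766361280941939967829361597654494040671703/1669523570694536178861740034086625672835197425049896317943747132528787456000.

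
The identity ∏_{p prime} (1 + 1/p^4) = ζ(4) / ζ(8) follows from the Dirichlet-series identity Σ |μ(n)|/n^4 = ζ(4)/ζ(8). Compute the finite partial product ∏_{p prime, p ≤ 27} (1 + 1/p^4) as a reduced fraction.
∏ = 577447917650941187656457324944/535704058713408612067696280625

The primes p ≤ 27 are [2, 3, 5, 7, 11, 13, 17, 19, 23]. For each, (1 + 1/p^4) = (p^4 + 1)/p^4. Multiplying these fractions over p ∈ [2, 3, 5, 7, 11, 13, 17, 19, 23] gives 577447917650941187656457324944/535704058713408612067696280625. (In the limit P → ∞ this tends to ζ(4)/ζ(8).)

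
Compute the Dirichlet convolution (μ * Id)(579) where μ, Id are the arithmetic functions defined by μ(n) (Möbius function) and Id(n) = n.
(μ * Id)(579) = 384

Divisors of 579: [1, 3, 193, 579]. For each d | 579:
  d = 1: μ(1) · Id(579/1) = 1 · 579 = 579
  d = 3: μ(3) · Id(579/3) = -1 · 193 = -193
  d = 193: μ(193) · Id(579/193) = -1 · 3 = -3
  d = 579: μ(579) · Id(579/579) = 1 · 1 = 1
Summing: (μ * Id)(579) = 579 + -193 + -3 + 1 = 384.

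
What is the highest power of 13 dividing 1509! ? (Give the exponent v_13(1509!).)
v_13(1509!) = 124

Legendre's formula: v_p(n!) = Σ_{k ≥ 1} ⌊n / p^k⌋. For p = 13, n = 1509, the terms are:
  ⌊1509/13^1⌋ = ⌊1509/13⌋ = 116
  ⌊1509/13^2⌋ = ⌊1509/169⌋ = 8
(the next term ⌊1509/13^3⌋ = 0, terminating the sum). Summing: v_13(1509!) = 116 + 8 = 124.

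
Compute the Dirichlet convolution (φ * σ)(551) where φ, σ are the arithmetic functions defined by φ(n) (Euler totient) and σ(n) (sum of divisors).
(φ * σ)(551) = 2204

Divisors of 551: [1, 19, 29, 551]. For each d | 551:
  d = 1: φ(1) · σ(551/1) = 1 · 600 = 600
  d = 19: φ(19) · σ(551/19) = 18 · 30 = 540
  d = 29: φ(29) · σ(551/29) = 28 · 20 = 560
  d = 551: φ(551) · σ(551/551) = 504 · 1 = 504
Summing: (φ * σ)(551) = 600 + 540 + 560 + 504 = 2204.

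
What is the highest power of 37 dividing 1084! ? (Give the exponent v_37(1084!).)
v_37(1084!) = 29

Legendre's formula: v_p(n!) = Σ_{k ≥ 1} ⌊n / p^k⌋. For p = 37, n = 1084, the terms are:
  ⌊1084/37^1⌋ = ⌊1084/37⌋ = 29
(the next term ⌊1084/37^2⌋ = 0, terminating the sum). Summing: v_37(1084!) = 29 = 29.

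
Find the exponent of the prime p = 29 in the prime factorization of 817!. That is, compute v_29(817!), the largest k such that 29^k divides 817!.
v_29(817!) = 28

Legendre's formula: v_p(n!) = Σ_{k ≥ 1} ⌊n / p^k⌋. For p = 29, n = 817, the terms are:
  ⌊817/29^1⌋ = ⌊817/29⌋ = 28
(the next term ⌊817/29^2⌋ = 0, terminating the sum). Summing: v_29(817!) = 28 = 28.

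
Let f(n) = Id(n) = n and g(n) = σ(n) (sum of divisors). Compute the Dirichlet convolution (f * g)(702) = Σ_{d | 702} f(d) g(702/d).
(Id * σ)(702) = 19170

Divisors of 702: [1, 2, 3, 6, 9, 13, 18, 26, 27, 39, 54, 78, 117, 234, 351, 702]. For each d | 702:
  d = 1: Id(1) · σ(702/1) = 1 · 1680 = 1680
  d = 2: Id(2) · σ(702/2) = 2 · 560 = 1120
  d = 3: Id(3) · σ(702/3) = 3 · 546 = 1638
  d = 6: Id(6) · σ(702/6) = 6 · 182 = 1092
  d = 9: Id(9) · σ(702/9) = 9 · 168 = 1512
  d = 13: Id(13) · σ(702/13) = 13 · 120 = 1560
  d = 18: Id(18) · σ(702/18) = 18 · 56 = 1008
  d = 26: Id(26) · σ(702/26) = 26 · 40 = 1040
  d = 27: Id(27) · σ(702/27) = 27 · 42 = 1134
  d = 39: Id(39) · σ(702/39) = 39 · 39 = 1521
  d = 54: Id(54) · σ(702/54) = 54 · 14 = 756
  d = 78: Id(78) · σ(702/78) = 78 · 13 = 1014
  d = 117: Id(117) · σ(702/117) = 117 · 12 = 1404
  d = 234: Id(234) · σ(702/234) = 234 · 4 = 936
  d = 351: Id(351) · σ(702/351) = 351 · 3 = 1053
  d = 702: Id(702) · σ(702/702) = 702 · 1 = 702
Summing: (Id * σ)(702) = 1680 + 1120 + 1638 + 1092 + 1512 + 1560 + 1008 + 1040 + 1134 + 1521 + 756 + 1014 + 1404 + 936 + 1053 + 702 = 19170.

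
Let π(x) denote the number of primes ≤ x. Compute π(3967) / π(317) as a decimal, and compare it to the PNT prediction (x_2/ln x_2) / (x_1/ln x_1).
π(3967)/π(317) = 549/66 ≈ 8.3182;  PNT prediction ≈ 8.6978.

π(317) = 66 and π(3967) = 549, so π(3967)/π(317) ≈ 8.3182. The PNT-predicted ratio is (3967/ln(3967)) / (317/ln(317)) ≈ 8.6978. The two agree to within a few percent, as expected.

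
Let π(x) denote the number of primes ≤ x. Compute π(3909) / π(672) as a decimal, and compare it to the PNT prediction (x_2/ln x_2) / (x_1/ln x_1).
π(3909)/π(672) = 540/121 ≈ 4.4628;  PNT prediction ≈ 4.5786.

π(672) = 121 and π(3909) = 540, so π(3909)/π(672) ≈ 4.4628. The PNT-predicted ratio is (3909/ln(3909)) / (672/ln(672)) ≈ 4.5786. The two agree to within a few percent, as expected.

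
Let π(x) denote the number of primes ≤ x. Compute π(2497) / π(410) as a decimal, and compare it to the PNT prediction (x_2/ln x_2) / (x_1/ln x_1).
π(2497)/π(410) = 367/80 ≈ 4.5875;  PNT prediction ≈ 4.6837.

π(410) = 80 and π(2497) = 367, so π(2497)/π(410) ≈ 4.5875. The PNT-predicted ratio is (2497/ln(2497)) / (410/ln(410)) ≈ 4.6837. The two agree to within a few percent, as expected.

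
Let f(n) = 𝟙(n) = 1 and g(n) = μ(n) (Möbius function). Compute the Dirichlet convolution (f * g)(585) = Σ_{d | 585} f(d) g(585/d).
(𝟙 * μ)(585) = 0

Divisors of 585: [1, 3, 5, 9, 13, 15, 39, 45, 65, 117, 195, 585]. For each d | 585:
  d = 1: 𝟙(1) · μ(585/1) = 1 · 0 = 0
  d = 3: 𝟙(3) · μ(585/3) = 1 · -1 = -1
  d = 5: 𝟙(5) · μ(585/5) = 1 · 0 = 0
  d = 9: 𝟙(9) · μ(585/9) = 1 · 1 = 1
  d = 13: 𝟙(13) · μ(585/13) = 1 · 0 = 0
  d = 15: 𝟙(15) · μ(585/15) = 1 · 1 = 1
  d = 39: 𝟙(39) · μ(585/39) = 1 · 1 = 1
  d = 45: 𝟙(45) · μ(585/45) = 1 · -1 = -1
  d = 65: 𝟙(65) · μ(585/65) = 1 · 0 = 0
  d = 117: 𝟙(117) · μ(585/117) = 1 · -1 = -1
  d = 195: 𝟙(195) · μ(585/195) = 1 · -1 = -1
  d = 585: 𝟙(585) · μ(585/585) = 1 · 1 = 1
Summing: (𝟙 * μ)(585) = 0 + -1 + 0 + 1 + 0 + 1 + 1 + -1 + 0 + -1 + -1 + 1 = 0.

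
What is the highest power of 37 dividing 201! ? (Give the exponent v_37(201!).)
v_37(201!) = 5

Legendre's formula: v_p(n!) = Σ_{k ≥ 1} ⌊n / p^k⌋. For p = 37, n = 201, the terms are:
  ⌊201/37^1⌋ = ⌊201/37⌋ = 5
(the next term ⌊201/37^2⌋ = 0, terminating the sum). Summing: v_37(201!) = 5 = 5.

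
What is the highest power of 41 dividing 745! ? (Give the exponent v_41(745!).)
v_41(745!) = 18

Legendre's formula: v_p(n!) = Σ_{k ≥ 1} ⌊n / p^k⌋. For p = 41, n = 745, the terms are:
  ⌊745/41^1⌋ = ⌊745/41⌋ = 18
(the next term ⌊745/41^2⌋ = 0, terminating the sum). Summing: v_41(745!) = 18 = 18.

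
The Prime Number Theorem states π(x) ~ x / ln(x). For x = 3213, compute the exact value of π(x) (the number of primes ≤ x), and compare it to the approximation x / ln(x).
π(3213) = 454;  x/ln(x) ≈ 397.90;  relative error ≈ 12.36%.

Directly count primes up to 3213: π(3213) = 454. The PNT approximation gives 3213/ln(3213) ≈ 3213/8.07496 ≈ 397.90. Relative error (π(x) − x/ln(x)) / π(x) ≈ 12.36%; the approximation is known to undercount slightly (Li(x) is a better estimate).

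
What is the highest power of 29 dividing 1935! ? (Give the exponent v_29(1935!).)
v_29(1935!) = 68

Legendre's formula: v_p(n!) = Σ_{k ≥ 1} ⌊n / p^k⌋. For p = 29, n = 1935, the terms are:
  ⌊1935/29^1⌋ = ⌊1935/29⌋ = 66
  ⌊1935/29^2⌋ = ⌊1935/841⌋ = 2
(the next term ⌊1935/29^3⌋ = 0, terminating the sum). Summing: v_29(1935!) = 66 + 2 = 68.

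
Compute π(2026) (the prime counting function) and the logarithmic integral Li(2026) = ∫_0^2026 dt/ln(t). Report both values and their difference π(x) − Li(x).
π(2026) = 306;  Li(2026) ≈ 318.23;  π(x) − Li(x) ≈ -12.23.

Direct count of primes ≤ 2026 gives π(2026) = 306. Numerical evaluation of the logarithmic integral gives Li(2026) ≈ 318.23. The difference π(x) − Li(x) ≈ -12.23 is typically negative for small/moderate x (Li(x) overestimates), though Littlewood's theorem shows this sign changes infinitely often.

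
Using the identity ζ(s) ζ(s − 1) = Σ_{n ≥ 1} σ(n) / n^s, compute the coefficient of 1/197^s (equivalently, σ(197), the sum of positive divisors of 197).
σ(197) = 198

In the product (Σ m^0/m^s)(Σ k / k^s) = Σ (Σ_{d | n} d) / n^s, the coefficient of 1/n^s is σ(n) = Σ_{d | n} d. For n = 197, divisors are [1, 197]; summing: σ(197) = 198.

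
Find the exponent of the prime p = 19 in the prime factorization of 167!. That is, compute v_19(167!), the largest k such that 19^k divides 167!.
v_19(167!) = 8

Legendre's formula: v_p(n!) = Σ_{k ≥ 1} ⌊n / p^k⌋. For p = 19, n = 167, the terms are:
  ⌊167/19^1⌋ = ⌊167/19⌋ = 8
(the next term ⌊167/19^2⌋ = 0, terminating the sum). Summing: v_19(167!) = 8 = 8.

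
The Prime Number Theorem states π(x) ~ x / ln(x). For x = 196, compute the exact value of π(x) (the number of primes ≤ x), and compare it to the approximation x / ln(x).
π(196) = 44;  x/ln(x) ≈ 37.13;  relative error ≈ 15.60%.

Directly count primes up to 196: π(196) = 44. The PNT approximation gives 196/ln(196) ≈ 196/5.27811 ≈ 37.13. Relative error (π(x) − x/ln(x)) / π(x) ≈ 15.60%; the approximation is known to undercount slightly (Li(x) is a better estimate).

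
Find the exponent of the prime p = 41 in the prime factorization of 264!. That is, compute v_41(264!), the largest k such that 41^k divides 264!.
v_41(264!) = 6

Legendre's formula: v_p(n!) = Σ_{k ≥ 1} ⌊n / p^k⌋. For p = 41, n = 264, the terms are:
  ⌊264/41^1⌋ = ⌊264/41⌋ = 6
(the next term ⌊264/41^2⌋ = 0, terminating the sum). Summing: v_41(264!) = 6 = 6.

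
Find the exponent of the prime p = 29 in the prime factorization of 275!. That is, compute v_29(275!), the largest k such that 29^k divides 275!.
v_29(275!) = 9

Legendre's formula: v_p(n!) = Σ_{k ≥ 1} ⌊n / p^k⌋. For p = 29, n = 275, the terms are:
  ⌊275/29^1⌋ = ⌊275/29⌋ = 9
(the next term ⌊275/29^2⌋ = 0, terminating the sum). Summing: v_29(275!) = 9 = 9.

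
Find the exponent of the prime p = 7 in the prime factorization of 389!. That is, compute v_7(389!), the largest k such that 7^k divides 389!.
v_7(389!) = 63

Legendre's formula: v_p(n!) = Σ_{k ≥ 1} ⌊n / p^k⌋. For p = 7, n = 389, the terms are:
  ⌊389/7^1⌋ = ⌊389/7⌋ = 55
  ⌊389/7^2⌋ = ⌊389/49⌋ = 7
  ⌊389/7^3⌋ = ⌊389/343⌋ = 1
(the next term ⌊389/7^4⌋ = 0, terminating the sum). Summing: v_7(389!) = 55 + 7 + 1 = 63.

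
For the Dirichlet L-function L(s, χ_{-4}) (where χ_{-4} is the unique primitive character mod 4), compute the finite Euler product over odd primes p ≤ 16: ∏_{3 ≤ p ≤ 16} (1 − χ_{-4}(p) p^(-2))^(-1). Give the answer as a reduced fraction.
∏ = 143143/156160

The odd primes p ≤ 16 are [3, 5, 7, 11, 13]. For each, χ(p) = 1 if p ≡ 1 mod 4, χ(p) = −1 if p ≡ 3 mod 4. Taking (1 − χ(p)/p^2)^(-1) = p^2/(p^2 − χ(p)): (1 − (-1)/3^2)^(-1) · (1 − (1)/5^2)^(-1) · (1 − (-1)/7^2)^(-1) · (1 − (-1)/11^2)^(-1) · (1 − (1)/13^2)^(-1) = 143143/156160.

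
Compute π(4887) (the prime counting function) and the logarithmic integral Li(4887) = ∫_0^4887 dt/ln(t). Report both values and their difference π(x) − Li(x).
π(4887) = 653;  Li(4887) ≈ 671.00;  π(x) − Li(x) ≈ -18.00.

Direct count of primes ≤ 4887 gives π(4887) = 653. Numerical evaluation of the logarithmic integral gives Li(4887) ≈ 671.00. The difference π(x) − Li(x) ≈ -18.00 is typically negative for small/moderate x (Li(x) overestimates), though Littlewood's theorem shows this sign changes infinitely often.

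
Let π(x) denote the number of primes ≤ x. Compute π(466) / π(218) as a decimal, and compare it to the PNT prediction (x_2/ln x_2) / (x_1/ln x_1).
π(466)/π(218) = 90/47 ≈ 1.9149;  PNT prediction ≈ 1.8733.

π(218) = 47 and π(466) = 90, so π(466)/π(218) ≈ 1.9149. The PNT-predicted ratio is (466/ln(466)) / (218/ln(218)) ≈ 1.8733. The two agree to within a few percent, as expected.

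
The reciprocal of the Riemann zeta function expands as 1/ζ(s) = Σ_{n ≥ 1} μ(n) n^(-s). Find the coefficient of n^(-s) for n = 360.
μ(360) = 0

Factor n = 360 = 2^3 · 3^2 · 5. μ(n) = 0 if any exponent ≥ 2 (not squarefree); otherwise μ(n) = (−1)^{ω(n)} where ω(n) is the number of distinct prime factors. Applying: μ(360) = 0.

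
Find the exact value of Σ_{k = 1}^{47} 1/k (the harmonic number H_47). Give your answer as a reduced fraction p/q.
H_47 = 280682601097106968469/63245806209101973600

Direct summation: H_47 = 1 + 1/2 + ... + 1/47. The least common denominator is lcm(1, ..., 47) = 442720643463713815200; over this denominator the numerator is 442720643463713815200 + 221360321731856907600 + 147573547821237938400 + 110680160865928453800 + 88544128692742763040 + 73786773910618969200 + 63245806209101973600 + 55340080432964226900 + 49191182607079312800 + 44272064346371381520 + 40247331223973983200 + 36893386955309484600 + 34055434112593370400 + 31622903104550986800 + 29514709564247587680 + 27670040216482113450 + 26042390791983165600 + 24595591303539656400 + 23301086498090200800 + 22136032173185690760 + 21081935403033991200 + 20123665611986991600 + 19248723628857122400 + 18446693477654742300 + 17708825738548552608 + 17027717056296685200 + 16397060869026437600 + 15811451552275493400 + 15266229084955648800 + 14757354782123793840 + 14281311079474639200 + 13835020108241056725 + 13415777074657994400 + 13021195395991582800 + 12649161241820394720 + 12297795651769828200 + 11965422796316589600 + 11650543249045100400 + 11351811370864456800 + 11068016086592845380 + 10798064474724727200 + 10540967701516995600 + 10295828917760786400 + 10061832805993495800 + 9838236521415862560 + 9624361814428561200 + 9419588158802421600 = 1964778207679748779283, so H_47 = 1964778207679748779283/442720643463713815200; reducing by gcd(1964778207679748779283, 442720643463713815200) = 7 gives 280682601097106968469/63245806209101973600 ≈ 4.43796. (The PNT-adjacent estimate ln(47) + γ ≈ 4.42736 matches within O(1/n).)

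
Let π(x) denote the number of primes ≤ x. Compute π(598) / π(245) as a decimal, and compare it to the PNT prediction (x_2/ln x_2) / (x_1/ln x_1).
π(598)/π(245) = 108/53 ≈ 2.0377;  PNT prediction ≈ 2.1002.

π(245) = 53 and π(598) = 108, so π(598)/π(245) ≈ 2.0377. The PNT-predicted ratio is (598/ln(598)) / (245/ln(245)) ≈ 2.1002. The two agree to within a few percent, as expected.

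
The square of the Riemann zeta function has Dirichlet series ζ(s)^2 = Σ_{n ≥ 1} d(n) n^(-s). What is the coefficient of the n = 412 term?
d(412) = 6

ζ(s)^2 = (Σ 1/m^s)(Σ 1/k^s). The coefficient of 1/n^s in the product is the number of ordered pairs (m, k) with mk = n, which equals d(n). For n = 412, divisors are [1, 2, 4, 103, 206, 412], so d(412) = 6.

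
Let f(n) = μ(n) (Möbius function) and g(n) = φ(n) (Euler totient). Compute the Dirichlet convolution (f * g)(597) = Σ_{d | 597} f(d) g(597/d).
(μ * φ)(597) = 197

Divisors of 597: [1, 3, 199, 597]. For each d | 597:
  d = 1: μ(1) · φ(597/1) = 1 · 396 = 396
  d = 3: μ(3) · φ(597/3) = -1 · 198 = -198
  d = 199: μ(199) · φ(597/199) = -1 · 2 = -2
  d = 597: μ(597) · φ(597/597) = 1 · 1 = 1
Summing: (μ * φ)(597) = 396 + -198 + -2 + 1 = 197.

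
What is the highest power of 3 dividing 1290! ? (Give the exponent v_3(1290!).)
v_3(1290!) = 641

Legendre's formula: v_p(n!) = Σ_{k ≥ 1} ⌊n / p^k⌋. For p = 3, n = 1290, the terms are:
  ⌊1290/3^1⌋ = ⌊1290/3⌋ = 430
  ⌊1290/3^2⌋ = ⌊1290/9⌋ = 143
  ⌊1290/3^3⌋ = ⌊1290/27⌋ = 47
  ⌊1290/3^4⌋ = ⌊1290/81⌋ = 15
  ⌊1290/3^5⌋ = ⌊1290/243⌋ = 5
  ⌊1290/3^6⌋ = ⌊1290/729⌋ = 1
(the next term ⌊1290/3^7⌋ = 0, terminating the sum). Summing: v_3(1290!) = 430 + 143 + 47 + 15 + 5 + 1 = 641.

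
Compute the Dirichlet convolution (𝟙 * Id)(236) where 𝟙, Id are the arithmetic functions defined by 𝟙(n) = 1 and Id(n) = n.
(𝟙 * Id)(236) = 420

Divisors of 236: [1, 2, 4, 59, 118, 236]. For each d | 236:
  d = 1: 𝟙(1) · Id(236/1) = 1 · 236 = 236
  d = 2: 𝟙(2) · Id(236/2) = 1 · 118 = 118
  d = 4: 𝟙(4) · Id(236/4) = 1 · 59 = 59
  d = 59: 𝟙(59) · Id(236/59) = 1 · 4 = 4
  d = 118: 𝟙(118) · Id(236/118) = 1 · 2 = 2
  d = 236: 𝟙(236) · Id(236/236) = 1 · 1 = 1
Summing: (𝟙 * Id)(236) = 236 + 118 + 59 + 4 + 2 + 1 = 420.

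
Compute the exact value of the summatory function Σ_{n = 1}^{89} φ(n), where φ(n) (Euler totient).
Σ_{n ≤ 89} φ(n) = 2456

Compute φ(n) for each 1 ≤ n ≤ 89: φ(1) = 1, φ(2) = 1, φ(3) = 2, φ(4) = 2, φ(5) = 4, φ(6) = 2, φ(7) = 6, φ(8) = 4, φ(9) = 6, φ(10) = 4, φ(11) = 10, φ(12) = 4, φ(13) = 12, φ(14) = 6, φ(15) = 8, φ(16) = 8, φ(17) = 16, φ(18) = 6, φ(19) = 18, φ(20) = 8, φ(21) = 12, φ(22) = 10, φ(23) = 22, φ(24) = 8, φ(25) = 20, φ(26) = 12, φ(27) = 18, φ(28) = 12, φ(29) = 28, φ(30) = 8, φ(31) = 30, φ(32) = 16, φ(33) = 20, φ(34) = 16, φ(35) = 24, φ(36) = 12, φ(37) = 36, φ(38) = 18, φ(39) = 24, φ(40) = 16, φ(41) = 40, φ(42) = 12, φ(43) = 42, φ(44) = 20, φ(45) = 24, φ(46) = 22, φ(47) = 46, φ(48) = 16, φ(49) = 42, φ(50) = 20, φ(51) = 32, φ(52) = 24, φ(53) = 52, φ(54) = 18, φ(55) = 40, φ(56) = 24, φ(57) = 36, φ(58) = 28, φ(59) = 58, φ(60) = 16, φ(61) = 60, φ(62) = 30, φ(63) = 36, φ(64) = 32, φ(65) = 48, φ(66) = 20, φ(67) = 66, φ(68) = 32, φ(69) = 44, φ(70) = 24, φ(71) = 70, φ(72) = 24, φ(73) = 72, φ(74) = 36, φ(75) = 40, φ(76) = 36, φ(77) = 60, φ(78) = 24, φ(79) = 78, φ(80) = 32, φ(81) = 54, φ(82) = 40, φ(83) = 82, φ(84) = 24, φ(85) = 64, φ(86) = 42, φ(87) = 56, φ(88) = 40, φ(89) = 88. Summing all 89 values: 2456. (Average order: Σ_{n ≤ x} φ(n) ~ (3/π²) x². For x = 89, (3/π²)·89² ≈ 2407.70.)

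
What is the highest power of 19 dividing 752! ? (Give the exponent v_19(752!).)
v_19(752!) = 41

Legendre's formula: v_p(n!) = Σ_{k ≥ 1} ⌊n / p^k⌋. For p = 19, n = 752, the terms are:
  ⌊752/19^1⌋ = ⌊752/19⌋ = 39
  ⌊752/19^2⌋ = ⌊752/361⌋ = 2
(the next term ⌊752/19^3⌋ = 0, terminating the sum). Summing: v_19(752!) = 39 + 2 = 41.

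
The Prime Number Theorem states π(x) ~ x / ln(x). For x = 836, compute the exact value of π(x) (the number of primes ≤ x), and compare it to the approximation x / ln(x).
π(836) = 145;  x/ln(x) ≈ 124.25;  relative error ≈ 14.31%.

Directly count primes up to 836: π(836) = 145. The PNT approximation gives 836/ln(836) ≈ 836/6.72863 ≈ 124.25. Relative error (π(x) − x/ln(x)) / π(x) ≈ 14.31%; the approximation is known to undercount slightly (Li(x) is a better estimate).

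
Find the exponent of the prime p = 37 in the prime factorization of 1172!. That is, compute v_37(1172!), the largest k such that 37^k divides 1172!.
v_37(1172!) = 31

Legendre's formula: v_p(n!) = Σ_{k ≥ 1} ⌊n / p^k⌋. For p = 37, n = 1172, the terms are:
  ⌊1172/37^1⌋ = ⌊1172/37⌋ = 31
(the next term ⌊1172/37^2⌋ = 0, terminating the sum). Summing: v_37(1172!) = 31 = 31.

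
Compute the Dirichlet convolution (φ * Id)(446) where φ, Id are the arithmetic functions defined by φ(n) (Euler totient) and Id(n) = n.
(φ * Id)(446) = 1335

Divisors of 446: [1, 2, 223, 446]. For each d | 446:
  d = 1: φ(1) · Id(446/1) = 1 · 446 = 446
  d = 2: φ(2) · Id(446/2) = 1 · 223 = 223
  d = 223: φ(223) · Id(446/223) = 222 · 2 = 444
  d = 446: φ(446) · Id(446/446) = 222 · 1 = 222
Summing: (φ * Id)(446) = 446 + 223 + 444 + 222 = 1335.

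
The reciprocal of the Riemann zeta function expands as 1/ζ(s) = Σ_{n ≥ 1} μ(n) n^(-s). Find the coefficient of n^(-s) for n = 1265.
μ(1265) = -1

Factor n = 1265 = 5 · 11 · 23. μ(n) = 0 if any exponent ≥ 2 (not squarefree); otherwise μ(n) = (−1)^{ω(n)} where ω(n) is the number of distinct prime factors. Applying: μ(1265) = -1.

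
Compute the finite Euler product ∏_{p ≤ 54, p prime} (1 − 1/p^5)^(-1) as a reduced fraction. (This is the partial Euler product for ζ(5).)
∏ = 16271272514460981588256692497708850770212394550299268449499486458883457010851/15691809316785373562301814354101424660311534867697905028310662923501211484160

The primes p ≤ 54 are [2, 3, 5, 7, 11, 13, 17, 19, 23, 29, 31, 37, 41, 43, 47, 53]. For each prime, (1 − 1/p^5)^(-1) = p^5 / (p^5 − 1). The product is (1 − 1/2^5)^(-1), (1 − 1/3^5)^(-1), (1 − 1/5^5)^(-1), (1 − 1/7^5)^(-1), (1 − 1/11^5)^(-1), (1 − 1/13^5)^(-1), (1 − 1/17^5)^(-1), (1 − 1/19^5)^(-1), (1 − 1/23^5)^(-1), (1 − 1/29^5)^(-1), (1 − 1/31^5)^(-1), (1 − 1/37^5)^(-1), (1 − 1/41^5)^(-1), (1 − 1/43^5)^(-1), (1 − 1/47^5)^(-1), (1 − 1/53^5)^(-1) = ∏ p^5 / (p^5 − 1) = 16271272514460981588256692497708850770212394550299268449499486458883457010851/15691809316785373562301814354101424660311534867697905028310662923501211484160.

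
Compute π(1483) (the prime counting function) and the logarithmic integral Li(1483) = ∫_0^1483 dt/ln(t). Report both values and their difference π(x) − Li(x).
π(1483) = 235;  Li(1483) ≈ 245.49;  π(x) − Li(x) ≈ -10.49.

Direct count of primes ≤ 1483 gives π(1483) = 235. Numerical evaluation of the logarithmic integral gives Li(1483) ≈ 245.49. The difference π(x) − Li(x) ≈ -10.49 is typically negative for small/moderate x (Li(x) overestimates), though Littlewood's theorem shows this sign changes infinitely often.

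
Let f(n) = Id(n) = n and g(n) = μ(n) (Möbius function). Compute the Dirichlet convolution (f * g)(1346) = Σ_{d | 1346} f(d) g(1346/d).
(Id * μ)(1346) = 672

Divisors of 1346: [1, 2, 673, 1346]. For each d | 1346:
  d = 1: Id(1) · μ(1346/1) = 1 · 1 = 1
  d = 2: Id(2) · μ(1346/2) = 2 · -1 = -2
  d = 673: Id(673) · μ(1346/673) = 673 · -1 = -673
  d = 1346: Id(1346) · μ(1346/1346) = 1346 · 1 = 1346
Summing: (Id * μ)(1346) = 1 + -2 + -673 + 1346 = 672.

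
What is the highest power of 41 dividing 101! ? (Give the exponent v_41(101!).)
v_41(101!) = 2

Legendre's formula: v_p(n!) = Σ_{k ≥ 1} ⌊n / p^k⌋. For p = 41, n = 101, the terms are:
  ⌊101/41^1⌋ = ⌊101/41⌋ = 2
(the next term ⌊101/41^2⌋ = 0, terminating the sum). Summing: v_41(101!) = 2 = 2.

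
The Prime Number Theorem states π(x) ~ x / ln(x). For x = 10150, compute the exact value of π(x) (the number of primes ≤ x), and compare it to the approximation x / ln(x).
π(10150) = 1245;  x/ln(x) ≈ 1100.24;  relative error ≈ 11.63%.

Directly count primes up to 10150: π(10150) = 1245. The PNT approximation gives 10150/ln(10150) ≈ 10150/9.22523 ≈ 1100.24. Relative error (π(x) − x/ln(x)) / π(x) ≈ 11.63%; the approximation is known to undercount slightly (Li(x) is a better estimate).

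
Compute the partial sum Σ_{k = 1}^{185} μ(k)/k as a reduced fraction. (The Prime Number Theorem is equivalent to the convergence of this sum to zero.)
Σ μ(k)/k = -4481120979852480116694118773007716790549280440823659912246175579060127/899557715467591630453369012945614634379252921727391775909918599930435715

Values of μ(k) for 1 ≤ k ≤ 185: μ(1) = 1, μ(2) = -1, μ(3) = -1, μ(5) = -1, μ(6) = 1, μ(7) = -1, μ(10) = 1, μ(11) = -1, μ(13) = -1, μ(14) = 1, μ(15) = 1, μ(17) = -1, μ(19) = -1, μ(21) = 1, μ(22) = 1, μ(23) = -1, μ(26) = 1, μ(29) = -1, μ(30) = -1, μ(31) = -1, μ(33) = 1, μ(34) = 1, μ(35) = 1, μ(37) = -1, μ(38) = 1, μ(39) = 1, μ(41) = -1, μ(42) = -1, μ(43) = -1, μ(46) = 1, μ(47) = -1, μ(51) = 1, μ(53) = -1, μ(55) = 1, μ(57) = 1, μ(58) = 1, μ(59) = -1, μ(61) = -1, μ(62) = 1, μ(65) = 1, μ(66) = -1, μ(67) = -1, μ(69) = 1, μ(70) = -1, μ(71) = -1, μ(73) = -1, μ(74) = 1, μ(77) = 1, μ(78) = -1, μ(79) = -1, μ(82) = 1, μ(83) = -1, μ(85) = 1, μ(86) = 1, μ(87) = 1, μ(89) = -1, μ(91) = 1, μ(93) = 1, μ(94) = 1, μ(95) = 1, μ(97) = -1, μ(101) = -1, μ(102) = -1, μ(103) = -1, μ(105) = -1, μ(106) = 1, μ(107) = -1, μ(109) = -1, μ(110) = -1, μ(111) = 1, μ(113) = -1, μ(114) = -1, μ(115) = 1, μ(118) = 1, μ(119) = 1, μ(122) = 1, μ(123) = 1, μ(127) = -1, μ(129) = 1, μ(130) = -1, μ(131) = -1, μ(133) = 1, μ(134) = 1, μ(137) = -1, μ(138) = -1, μ(139) = -1, μ(141) = 1, μ(142) = 1, μ(143) = 1, μ(145) = 1, μ(146) = 1, μ(149) = -1, μ(151) = -1, μ(154) = -1, μ(155) = 1, μ(157) = -1, μ(158) = 1, μ(159) = 1, μ(161) = 1, μ(163) = -1, μ(165) = -1, μ(166) = 1, μ(167) = -1, μ(170) = -1, μ(173) = -1, μ(174) = -1, μ(177) = 1, μ(178) = 1, μ(179) = -1, μ(181) = -1, μ(182) = -1, μ(183) = 1, μ(185) = 1, with μ = 0 on non-squarefree integers. Summing μ(k)/k for k where μ(k) ≠ 0 gives -4481120979852480116694118773007716790549280440823659912246175579060127/899557715467591630453369012945614634379252921727391775909918599930435715 ≈ -0.0050. (PNT ⟺ this sum → 0 as n → ∞.)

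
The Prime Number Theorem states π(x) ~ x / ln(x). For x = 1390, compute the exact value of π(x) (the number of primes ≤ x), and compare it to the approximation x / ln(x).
π(1390) = 221;  x/ln(x) ≈ 192.07;  relative error ≈ 13.09%.

Directly count primes up to 1390: π(1390) = 221. The PNT approximation gives 1390/ln(1390) ≈ 1390/7.23706 ≈ 192.07. Relative error (π(x) − x/ln(x)) / π(x) ≈ 13.09%; the approximation is known to undercount slightly (Li(x) is a better estimate).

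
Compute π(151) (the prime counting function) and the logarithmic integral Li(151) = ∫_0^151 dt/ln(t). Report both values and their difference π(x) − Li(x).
π(151) = 36;  Li(151) ≈ 40.70;  π(x) − Li(x) ≈ -4.70.

Direct count of primes ≤ 151 gives π(151) = 36. Numerical evaluation of the logarithmic integral gives Li(151) ≈ 40.70. The difference π(x) − Li(x) ≈ -4.70 is typically negative for small/moderate x (Li(x) overestimates), though Littlewood's theorem shows this sign changes infinitely often.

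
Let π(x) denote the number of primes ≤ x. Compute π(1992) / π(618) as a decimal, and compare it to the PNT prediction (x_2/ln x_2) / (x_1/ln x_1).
π(1992)/π(618) = 300/113 ≈ 2.6549;  PNT prediction ≈ 2.7267.

π(618) = 113 and π(1992) = 300, so π(1992)/π(618) ≈ 2.6549. The PNT-predicted ratio is (1992/ln(1992)) / (618/ln(618)) ≈ 2.7267. The two agree to within a few percent, as expected.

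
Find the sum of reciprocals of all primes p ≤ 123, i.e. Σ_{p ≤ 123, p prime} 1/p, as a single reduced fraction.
Σ 1/p = 58472171373748331322981543916880425472323867753/31610054640417607788145206291543662493274686990

π(123) = 30, so the primes ≤ 123 are [2, 3, 5, 7, 11, 13, 17, 19, 23, 29, 31, 37, 41, 43, 47, 53, 59, 61, 67, 71, 73, 79, 83, 89, 97, 101, 103, 107, 109, 113]. Summing 1/p over these primes: 58472171373748331322981543916880425472323867753/31610054640417607788145206291543662493274686990 ≈ 1.8498. Mertens estimate ln ln(123) + 0.2615 ≈ 1.8326.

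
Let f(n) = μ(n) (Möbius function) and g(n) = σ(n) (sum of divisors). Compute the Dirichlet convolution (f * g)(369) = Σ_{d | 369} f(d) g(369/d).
(μ * σ)(369) = 369

Divisors of 369: [1, 3, 9, 41, 123, 369]. For each d | 369:
  d = 1: μ(1) · σ(369/1) = 1 · 546 = 546
  d = 3: μ(3) · σ(369/3) = -1 · 168 = -168
  d = 9: μ(9) · σ(369/9) = 0 · 42 = 0
  d = 41: μ(41) · σ(369/41) = -1 · 13 = -13
  d = 123: μ(123) · σ(369/123) = 1 · 4 = 4
  d = 369: μ(369) · σ(369/369) = 0 · 1 = 0
Summing: (μ * σ)(369) = 546 + -168 + 0 + -13 + 4 + 0 = 369.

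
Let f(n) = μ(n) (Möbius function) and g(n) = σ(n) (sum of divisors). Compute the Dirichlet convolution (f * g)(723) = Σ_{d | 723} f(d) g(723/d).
(μ * σ)(723) = 723

Divisors of 723: [1, 3, 241, 723]. For each d | 723:
  d = 1: μ(1) · σ(723/1) = 1 · 968 = 968
  d = 3: μ(3) · σ(723/3) = -1 · 242 = -242
  d = 241: μ(241) · σ(723/241) = -1 · 4 = -4
  d = 723: μ(723) · σ(723/723) = 1 · 1 = 1
Summing: (μ * σ)(723) = 968 + -242 + -4 + 1 = 723.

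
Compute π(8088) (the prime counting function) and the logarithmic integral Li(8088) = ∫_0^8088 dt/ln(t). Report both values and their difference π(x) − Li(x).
π(8088) = 1016;  Li(8088) ≈ 1036.20;  π(x) − Li(x) ≈ -20.20.

Direct count of primes ≤ 8088 gives π(8088) = 1016. Numerical evaluation of the logarithmic integral gives Li(8088) ≈ 1036.20. The difference π(x) − Li(x) ≈ -20.20 is typically negative for small/moderate x (Li(x) overestimates), though Littlewood's theorem shows this sign changes infinitely often.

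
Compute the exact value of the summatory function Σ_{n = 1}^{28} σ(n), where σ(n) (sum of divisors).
Σ_{n ≤ 28} σ(n) = 660

Compute σ(n) for each 1 ≤ n ≤ 28: σ(1) = 1, σ(2) = 3, σ(3) = 4, σ(4) = 7, σ(5) = 6, σ(6) = 12, σ(7) = 8, σ(8) = 15, σ(9) = 13, σ(10) = 18, σ(11) = 12, σ(12) = 28, σ(13) = 14, σ(14) = 24, σ(15) = 24, σ(16) = 31, σ(17) = 18, σ(18) = 39, σ(19) = 20, σ(20) = 42, σ(21) = 32, σ(22) = 36, σ(23) = 24, σ(24) = 60, σ(25) = 31, σ(26) = 42, σ(27) = 40, σ(28) = 56. Summing all 28 values: 660. (Average order: Σ_{n ≤ x} σ(n) ~ (π²/12) x². For x = 28, (π²/12)·28² ≈ 644.81.)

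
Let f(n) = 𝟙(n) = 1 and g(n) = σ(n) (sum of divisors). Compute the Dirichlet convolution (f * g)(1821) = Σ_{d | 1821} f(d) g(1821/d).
(𝟙 * σ)(1821) = 3045

Divisors of 1821: [1, 3, 607, 1821]. For each d | 1821:
  d = 1: 𝟙(1) · σ(1821/1) = 1 · 2432 = 2432
  d = 3: 𝟙(3) · σ(1821/3) = 1 · 608 = 608
  d = 607: 𝟙(607) · σ(1821/607) = 1 · 4 = 4
  d = 1821: 𝟙(1821) · σ(1821/1821) = 1 · 1 = 1
Summing: (𝟙 * σ)(1821) = 2432 + 608 + 4 + 1 = 3045.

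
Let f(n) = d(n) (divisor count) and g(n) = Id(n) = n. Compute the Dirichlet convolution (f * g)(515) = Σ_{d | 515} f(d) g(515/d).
(d * Id)(515) = 735

Divisors of 515: [1, 5, 103, 515]. For each d | 515:
  d = 1: d(1) · Id(515/1) = 1 · 515 = 515
  d = 5: d(5) · Id(515/5) = 2 · 103 = 206
  d = 103: d(103) · Id(515/103) = 2 · 5 = 10
  d = 515: d(515) · Id(515/515) = 4 · 1 = 4
Summing: (d * Id)(515) = 515 + 206 + 10 + 4 = 735.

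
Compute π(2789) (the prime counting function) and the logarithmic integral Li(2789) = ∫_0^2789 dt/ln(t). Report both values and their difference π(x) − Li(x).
π(2789) = 405;  Li(2789) ≈ 416.29;  π(x) − Li(x) ≈ -11.29.

Direct count of primes ≤ 2789 gives π(2789) = 405. Numerical evaluation of the logarithmic integral gives Li(2789) ≈ 416.29. The difference π(x) − Li(x) ≈ -11.29 is typically negative for small/moderate x (Li(x) overestimates), though Littlewood's theorem shows this sign changes infinitely often.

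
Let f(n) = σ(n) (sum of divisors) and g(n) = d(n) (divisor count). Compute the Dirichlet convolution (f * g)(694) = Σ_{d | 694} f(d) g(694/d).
(σ * d)(694) = 1750

Divisors of 694: [1, 2, 347, 694]. For each d | 694:
  d = 1: σ(1) · d(694/1) = 1 · 4 = 4
  d = 2: σ(2) · d(694/2) = 3 · 2 = 6
  d = 347: σ(347) · d(694/347) = 348 · 2 = 696
  d = 694: σ(694) · d(694/694) = 1044 · 1 = 1044
Summing: (σ * d)(694) = 4 + 6 + 696 + 1044 = 1750.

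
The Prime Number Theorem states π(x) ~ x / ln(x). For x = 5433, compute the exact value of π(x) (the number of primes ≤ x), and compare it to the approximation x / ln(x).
π(5433) = 717;  x/ln(x) ≈ 631.73;  relative error ≈ 11.89%.

Directly count primes up to 5433: π(5433) = 717. The PNT approximation gives 5433/ln(5433) ≈ 5433/8.60025 ≈ 631.73. Relative error (π(x) − x/ln(x)) / π(x) ≈ 11.89%; the approximation is known to undercount slightly (Li(x) is a better estimate).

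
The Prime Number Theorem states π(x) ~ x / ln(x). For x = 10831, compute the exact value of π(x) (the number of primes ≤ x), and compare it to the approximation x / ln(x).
π(10831) = 1316;  x/ln(x) ≈ 1165.86;  relative error ≈ 11.41%.

Directly count primes up to 10831: π(10831) = 1316. The PNT approximation gives 10831/ln(10831) ≈ 10831/9.29017 ≈ 1165.86. Relative error (π(x) − x/ln(x)) / π(x) ≈ 11.41%; the approximation is known to undercount slightly (Li(x) is a better estimate).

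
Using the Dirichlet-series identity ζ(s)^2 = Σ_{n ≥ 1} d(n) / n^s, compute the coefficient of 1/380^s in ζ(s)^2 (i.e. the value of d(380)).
d(380) = 12

ζ(s)^2 = (Σ 1/m^s)(Σ 1/k^s). The coefficient of 1/n^s in the product is the number of ordered pairs (m, k) with mk = n, which equals d(n). For n = 380, divisors are [1, 2, 4, 5, 10, 19, 20, 38, 76, 95, 190, 380], so d(380) = 12.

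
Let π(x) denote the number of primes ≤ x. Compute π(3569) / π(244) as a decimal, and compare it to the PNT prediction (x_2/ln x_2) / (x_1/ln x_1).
π(3569)/π(244) = 499/53 ≈ 9.4151;  PNT prediction ≈ 9.8297.

π(244) = 53 and π(3569) = 499, so π(3569)/π(244) ≈ 9.4151. The PNT-predicted ratio is (3569/ln(3569)) / (244/ln(244)) ≈ 9.8297. The two agree to within a few percent, as expected.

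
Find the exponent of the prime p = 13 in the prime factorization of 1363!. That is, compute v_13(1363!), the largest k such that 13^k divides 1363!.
v_13(1363!) = 112

Legendre's formula: v_p(n!) = Σ_{k ≥ 1} ⌊n / p^k⌋. For p = 13, n = 1363, the terms are:
  ⌊1363/13^1⌋ = ⌊1363/13⌋ = 104
  ⌊1363/13^2⌋ = ⌊1363/169⌋ = 8
(the next term ⌊1363/13^3⌋ = 0, terminating the sum). Summing: v_13(1363!) = 104 + 8 = 112.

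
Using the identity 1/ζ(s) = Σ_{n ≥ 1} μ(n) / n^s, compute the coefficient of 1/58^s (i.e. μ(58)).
μ(58) = 1

Factor n = 58 = 2 · 29. μ(n) = 0 if any exponent ≥ 2 (not squarefree); otherwise μ(n) = (−1)^{ω(n)} where ω(n) is the number of distinct prime factors. Applying: μ(58) = 1.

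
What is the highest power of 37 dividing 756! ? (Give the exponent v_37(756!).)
v_37(756!) = 20

Legendre's formula: v_p(n!) = Σ_{k ≥ 1} ⌊n / p^k⌋. For p = 37, n = 756, the terms are:
  ⌊756/37^1⌋ = ⌊756/37⌋ = 20
(the next term ⌊756/37^2⌋ = 0, terminating the sum). Summing: v_37(756!) = 20 = 20.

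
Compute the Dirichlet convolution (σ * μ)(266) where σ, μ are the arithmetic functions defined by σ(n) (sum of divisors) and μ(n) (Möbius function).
(σ * μ)(266) = 266

Divisors of 266: [1, 2, 7, 14, 19, 38, 133, 266]. For each d | 266:
  d = 1: σ(1) · μ(266/1) = 1 · -1 = -1
  d = 2: σ(2) · μ(266/2) = 3 · 1 = 3
  d = 7: σ(7) · μ(266/7) = 8 · 1 = 8
  d = 14: σ(14) · μ(266/14) = 24 · -1 = -24
  d = 19: σ(19) · μ(266/19) = 20 · 1 = 20
  d = 38: σ(38) · μ(266/38) = 60 · -1 = -60
  d = 133: σ(133) · μ(266/133) = 160 · -1 = -160
  d = 266: σ(266) · μ(266/266) = 480 · 1 = 480
Summing: (σ * μ)(266) = -1 + 3 + 8 + -24 + 20 + -60 + -160 + 480 = 266.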